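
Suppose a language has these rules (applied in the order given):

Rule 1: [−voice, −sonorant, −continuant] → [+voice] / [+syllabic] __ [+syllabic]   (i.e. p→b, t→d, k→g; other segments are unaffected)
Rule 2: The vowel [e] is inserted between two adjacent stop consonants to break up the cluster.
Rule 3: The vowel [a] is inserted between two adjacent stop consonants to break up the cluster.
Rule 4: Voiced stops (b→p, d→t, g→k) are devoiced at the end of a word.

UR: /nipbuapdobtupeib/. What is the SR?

Rule 1 (intervocalic voicing): /p/ is a voiceless stop between vowels /u/ and /e/, so it voices to [b]. /nipbuapdobtupeib/ → nipbuapdobtubeib.
Rule 2 (stop-cluster e-epenthesis): /p/ and /b/ form a stop–stop cluster, so [e] is inserted between them. /p/ and /d/ form a stop–stop cluster, so [e] is inserted between them. /b/ and /t/ form a stop–stop cluster, so [e] is inserted between them. /nipbuapdobtubeib/ → nipebuapedobetubeib.
Rule 3 (stop-cluster a-epenthesis): no segment meets the environment; /nipebuapedobetubeib/ is unchanged.
Rule 4 (final devoicing): /b/ is a voiced stop in word-final position, so it devoices to [p]. /nipebuapedobetubeib/ → nipebuapedobetubeip.

nipebuapedobetubeip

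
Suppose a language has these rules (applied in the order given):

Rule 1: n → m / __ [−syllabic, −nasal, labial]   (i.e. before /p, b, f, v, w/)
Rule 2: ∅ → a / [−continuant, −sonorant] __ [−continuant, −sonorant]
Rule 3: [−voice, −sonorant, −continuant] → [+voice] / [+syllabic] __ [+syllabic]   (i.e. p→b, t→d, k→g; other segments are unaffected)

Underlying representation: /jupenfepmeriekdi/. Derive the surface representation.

Rule 1 (nasal place assimilation): /n/ precedes the labial consonant /f/, so it assimilates in place to [m]. /jupenfepmeriekdi/ → jupemfepmeriekdi.
Rule 2 (stop-cluster a-epenthesis): /k/ and /d/ form a stop–stop cluster, so [a] is inserted between them. /jupemfepmeriekdi/ → jupemfepmeriekadi.
Rule 3 (intervocalic voicing): /p/ is a voiceless stop between vowels /u/ and /e/, so it voices to [b]. /k/ is a voiceless stop between vowels /e/ and /a/, so it voices to [g]. /jupemfepmeriekadi/ → jubemfepmeriegadi.

jubemfepmeriegadi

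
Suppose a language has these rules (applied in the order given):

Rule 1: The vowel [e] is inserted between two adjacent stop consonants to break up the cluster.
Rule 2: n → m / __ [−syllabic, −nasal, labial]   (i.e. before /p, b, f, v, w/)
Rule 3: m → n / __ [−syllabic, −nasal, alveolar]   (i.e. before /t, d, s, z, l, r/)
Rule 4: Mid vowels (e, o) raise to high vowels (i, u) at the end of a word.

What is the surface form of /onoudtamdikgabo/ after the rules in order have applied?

Rule 1 (stop-cluster e-epenthesis): /d/ and /t/ form a stop–stop cluster, so [e] is inserted between them. /k/ and /g/ form a stop–stop cluster, so [e] is inserted between them. /onoudtamdikgabo/ → onoudetamdikegabo.
Rule 2 (nasal place assimilation): no segment meets the environment; /onoudetamdikegabo/ is unchanged.
Rule 3 (nasal place assimilation): /m/ precedes the alveolar consonant /d/, so it assimilates in place to [n]. /onoudetamdikegabo/ → onoudetandikegabo.
Rule 4 (final vowel raising): /o/ is a mid vowel in word-final position, so it raises to [u]. /onoudetandikegabo/ → onoudetandikegabu.

onoudetandikegabu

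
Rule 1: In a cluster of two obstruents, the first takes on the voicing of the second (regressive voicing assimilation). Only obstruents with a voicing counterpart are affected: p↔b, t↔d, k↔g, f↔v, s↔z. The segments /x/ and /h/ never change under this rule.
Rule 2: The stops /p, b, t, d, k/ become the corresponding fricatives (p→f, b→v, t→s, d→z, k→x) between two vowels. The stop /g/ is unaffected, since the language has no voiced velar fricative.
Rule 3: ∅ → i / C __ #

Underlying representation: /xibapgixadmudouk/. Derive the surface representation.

Rule 1 (regressive voicing assimilation): /p/ precedes the voiced obstruent /g/, so it voices to [b] by assimilation. /xibapgixadmudouk/ → xibabgixadmudouk.
Rule 2 (intervocalic spirantization): /b/ is a stop between vowels /i/ and /a/, so it spirantizes to the fricative [v]. /d/ is a stop between vowels /u/ and /o/, so it spirantizes to the fricative [z]. /xibabgixadmudouk/ → xivabgixadmuzouk.
Rule 3 (final i-epenthesis): the form ends in the consonant /k/, so [i] is inserted word-finally. /xivabgixadmuzouk/ → xivabgixadmuzouki.

xivabgixadmuzouki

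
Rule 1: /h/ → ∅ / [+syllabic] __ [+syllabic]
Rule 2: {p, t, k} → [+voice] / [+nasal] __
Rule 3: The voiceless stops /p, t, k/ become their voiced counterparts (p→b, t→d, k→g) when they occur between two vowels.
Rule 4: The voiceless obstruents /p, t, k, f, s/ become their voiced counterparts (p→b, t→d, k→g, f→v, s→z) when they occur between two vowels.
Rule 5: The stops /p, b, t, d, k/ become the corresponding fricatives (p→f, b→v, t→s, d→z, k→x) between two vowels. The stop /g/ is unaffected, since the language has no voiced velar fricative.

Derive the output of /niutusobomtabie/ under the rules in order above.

niuzuzovomdavie

Rule 1 (intervocalic h-deletion): no segment meets the environment; /niutusobomtabie/ is unchanged.
Rule 2 (post-nasal voicing): /t/ is a voiceless stop immediately after the nasal /m/, so it voices to [d]. /niutusobomtabie/ → niutusobomdabie.
Rule 3 (intervocalic voicing): /t/ is a voiceless stop between vowels /u/ and /u/, so it voices to [d]. /niutusobomdabie/ → niudusobomdabie.
Rule 4 (intervocalic voicing): /s/ is a voiceless obstruent between vowels /u/ and /o/, so it voices to [z]. /niudusobomdabie/ → niuduzobomdabie.
Rule 5 (intervocalic spirantization): /d/ is a stop between vowels /u/ and /u/, so it spirantizes to the fricative [z]. /b/ is a stop between vowels /o/ and /o/, so it spirantizes to the fricative [v]. /b/ is a stop between vowels /a/ and /i/, so it spirantizes to the fricative [v]. /niuduzobomdabie/ → niuzuzovomdavie.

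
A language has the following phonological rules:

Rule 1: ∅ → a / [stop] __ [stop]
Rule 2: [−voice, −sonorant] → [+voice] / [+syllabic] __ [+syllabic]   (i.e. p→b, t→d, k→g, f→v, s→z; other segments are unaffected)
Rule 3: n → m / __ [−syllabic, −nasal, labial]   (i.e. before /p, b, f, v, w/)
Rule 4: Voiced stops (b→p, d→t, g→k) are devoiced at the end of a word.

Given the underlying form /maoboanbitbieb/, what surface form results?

Rule 1 (stop-cluster a-epenthesis): /t/ and /b/ form a stop–stop cluster, so [a] is inserted between them. /maoboanbitbieb/ → maoboanbitabieb.
Rule 2 (intervocalic voicing): /t/ is a voiceless obstruent between vowels /i/ and /a/, so it voices to [d]. /maoboanbitabieb/ → maoboanbidabieb.
Rule 3 (nasal place assimilation): /n/ precedes the labial consonant /b/, so it assimilates in place to [m]. /maoboanbidabieb/ → maoboambidabieb.
Rule 4 (final devoicing): /b/ is a voiced stop in word-final position, so it devoices to [p]. /maoboambidabieb/ → maoboambidabiep.

maoboambidabiep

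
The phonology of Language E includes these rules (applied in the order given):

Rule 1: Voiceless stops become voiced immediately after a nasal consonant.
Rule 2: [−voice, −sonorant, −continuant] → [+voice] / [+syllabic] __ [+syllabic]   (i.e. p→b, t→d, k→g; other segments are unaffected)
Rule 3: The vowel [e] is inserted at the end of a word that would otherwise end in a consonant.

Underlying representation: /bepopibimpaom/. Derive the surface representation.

Rule 1 (post-nasal voicing): /p/ is a voiceless stop immediately after the nasal /m/, so it voices to [b]. /bepopibimpaom/ → bepopibimbaom.
Rule 2 (intervocalic voicing): /p/ is a voiceless stop between vowels /e/ and /o/, so it voices to [b]. /p/ is a voiceless stop between vowels /o/ and /i/, so it voices to [b]. /bepopibimbaom/ → bebobibimbaom.
Rule 3 (final e-epenthesis): the form ends in the consonant /m/, so [e] is inserted word-finally. /bebobibimbaom/ → bebobibimbaome.

bebobibimbaome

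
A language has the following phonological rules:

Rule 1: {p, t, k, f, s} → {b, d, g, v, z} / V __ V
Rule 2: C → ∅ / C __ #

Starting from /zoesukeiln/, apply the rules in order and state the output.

Rule 1 (intervocalic voicing): /s/ is a voiceless obstruent between vowels /e/ and /u/, so it voices to [z]. /k/ is a voiceless obstruent between vowels /u/ and /e/, so it voices to [g]. /zoesukeiln/ → zoezugeiln.
Rule 2 (final cluster simplification): /n/ is the second consonant of a word-final cluster /ln/, so it deletes. /zoezugeiln/ → zoezugeil.

zoezugeil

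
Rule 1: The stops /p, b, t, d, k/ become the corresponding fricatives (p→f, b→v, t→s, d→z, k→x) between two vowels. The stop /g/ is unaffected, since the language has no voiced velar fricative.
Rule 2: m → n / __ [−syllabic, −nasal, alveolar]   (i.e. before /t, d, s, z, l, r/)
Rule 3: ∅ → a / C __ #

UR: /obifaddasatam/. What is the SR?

Rule 1 (intervocalic spirantization): /b/ is a stop between vowels /o/ and /i/, so it spirantizes to the fricative [v]. /t/ is a stop between vowels /a/ and /a/, so it spirantizes to the fricative [s]. /obifaddasatam/ → ovifaddasasam.
Rule 2 (nasal place assimilation): no segment meets the environment; /ovifaddasasam/ is unchanged.
Rule 3 (final a-epenthesis): the form ends in the consonant /m/, so [a] is inserted word-finally. /ovifaddasasam/ → ovifaddasasama.

ovifaddasasama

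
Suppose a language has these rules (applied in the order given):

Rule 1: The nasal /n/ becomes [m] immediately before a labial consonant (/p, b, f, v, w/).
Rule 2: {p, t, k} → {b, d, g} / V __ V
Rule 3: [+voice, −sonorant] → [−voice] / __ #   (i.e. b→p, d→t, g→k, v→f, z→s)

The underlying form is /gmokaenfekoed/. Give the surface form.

Rule 1 (nasal place assimilation): /n/ precedes the labial consonant /f/, so it assimilates in place to [m]. /gmokaenfekoed/ → gmokaemfekoed.
Rule 2 (intervocalic voicing): /k/ is a voiceless stop between vowels /o/ and /a/, so it voices to [g]. /k/ is a voiceless stop between vowels /e/ and /o/, so it voices to [g]. /gmokaemfekoed/ → gmogaemfegoed.
Rule 3 (final devoicing): /d/ is a voiced obstruent in word-final position, so it devoices to [t]. /gmogaemfegoed/ → gmogaemfegoet.

gmogaemfegoet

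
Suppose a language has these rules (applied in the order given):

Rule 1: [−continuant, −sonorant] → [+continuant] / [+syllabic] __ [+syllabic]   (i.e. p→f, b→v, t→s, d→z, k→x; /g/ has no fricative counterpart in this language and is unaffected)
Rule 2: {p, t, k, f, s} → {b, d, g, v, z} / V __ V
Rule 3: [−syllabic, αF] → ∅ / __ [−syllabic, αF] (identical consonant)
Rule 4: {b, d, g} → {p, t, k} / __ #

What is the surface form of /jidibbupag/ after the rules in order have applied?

jizibuvak

Rule 1 (intervocalic spirantization): /d/ is a stop between vowels /i/ and /i/, so it spirantizes to the fricative [z]. /p/ is a stop between vowels /u/ and /a/, so it spirantizes to the fricative [f]. /jidibbupag/ → jizibbufag.
Rule 2 (intervocalic voicing): /f/ is a voiceless obstruent between vowels /u/ and /a/, so it voices to [v]. /jizibbufag/ → jizibbuvag.
Rule 3 (degemination): /bb/ is a geminate; the first /b/ deletes. /jizibbuvag/ → jizibuvag.
Rule 4 (final devoicing): /g/ is a voiced stop in word-final position, so it devoices to [k]. /jizibuvag/ → jizibuvak.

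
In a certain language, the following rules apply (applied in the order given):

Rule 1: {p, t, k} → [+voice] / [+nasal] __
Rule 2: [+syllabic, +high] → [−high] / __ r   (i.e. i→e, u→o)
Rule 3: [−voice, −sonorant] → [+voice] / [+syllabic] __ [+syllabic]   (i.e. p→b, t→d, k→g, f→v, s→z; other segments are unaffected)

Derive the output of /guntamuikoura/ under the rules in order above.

Rule 1 (post-nasal voicing): /t/ is a voiceless stop immediately after the nasal /n/, so it voices to [d]. /guntamuikoura/ → gundamuikoura.
Rule 2 (pre-rhotic lowering): /u/ is a high vowel immediately before /r/, so it lowers to [o]. /gundamuikoura/ → gundamuikoora.
Rule 3 (intervocalic voicing): /k/ is a voiceless obstruent between vowels /i/ and /o/, so it voices to [g]. /gundamuikoora/ → gundamuigoora.

gundamuigoora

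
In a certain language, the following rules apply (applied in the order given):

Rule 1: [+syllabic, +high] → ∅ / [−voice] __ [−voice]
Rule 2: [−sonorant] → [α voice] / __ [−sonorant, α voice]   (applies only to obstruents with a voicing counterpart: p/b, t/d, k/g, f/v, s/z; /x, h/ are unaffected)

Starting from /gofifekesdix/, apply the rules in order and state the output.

Rule 1 (high vowel syncope): /i/ is a high vowel flanked by voiceless consonants /f/ and /f/, so it deletes. /gofifekesdix/ → goffekesdix.
Rule 2 (regressive voicing assimilation): /s/ precedes the voiced obstruent /d/, so it voices to [z] by assimilation. /goffekesdix/ → goffekezdix.

goffekezdix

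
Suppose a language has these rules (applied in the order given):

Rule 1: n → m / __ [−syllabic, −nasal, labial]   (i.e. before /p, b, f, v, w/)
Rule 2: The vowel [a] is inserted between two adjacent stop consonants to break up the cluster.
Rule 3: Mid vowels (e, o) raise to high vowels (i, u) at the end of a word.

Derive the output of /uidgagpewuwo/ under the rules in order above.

Rule 1 (nasal place assimilation): no segment meets the environment; /uidgagpewuwo/ is unchanged.
Rule 2 (stop-cluster a-epenthesis): /d/ and /g/ form a stop–stop cluster, so [a] is inserted between them. /g/ and /p/ form a stop–stop cluster, so [a] is inserted between them. /uidgagpewuwo/ → uidagagapewuwo.
Rule 3 (final vowel raising): /o/ is a mid vowel in word-final position, so it raises to [u]. /uidagagapewuwo/ → uidagagapewuwu.

uidagagapewuwu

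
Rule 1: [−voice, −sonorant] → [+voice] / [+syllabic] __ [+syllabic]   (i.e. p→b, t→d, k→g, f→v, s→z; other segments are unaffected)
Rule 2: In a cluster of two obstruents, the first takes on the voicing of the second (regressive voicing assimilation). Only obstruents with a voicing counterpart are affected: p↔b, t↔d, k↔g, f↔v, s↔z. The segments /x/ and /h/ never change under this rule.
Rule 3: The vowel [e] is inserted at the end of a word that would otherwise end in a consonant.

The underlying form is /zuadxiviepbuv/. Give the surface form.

zuatxiviebbuve

Rule 1 (intervocalic voicing): no segment meets the environment; /zuadxiviepbuv/ is unchanged.
Rule 2 (regressive voicing assimilation): /d/ precedes the voiceless obstruent /x/, so it devoices to [t] by assimilation. /p/ precedes the voiced obstruent /b/, so it voices to [b] by assimilation. /zuadxiviepbuv/ → zuatxiviebbuv.
Rule 3 (final e-epenthesis): the form ends in the consonant /v/, so [e] is inserted word-finally. /zuatxiviebbuv/ → zuatxiviebbuve.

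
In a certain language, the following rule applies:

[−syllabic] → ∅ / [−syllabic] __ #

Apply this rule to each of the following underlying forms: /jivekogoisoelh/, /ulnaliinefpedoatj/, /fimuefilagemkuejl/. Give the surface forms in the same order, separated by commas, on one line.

/jivekogoisoelh/: /h/ is the second consonant of a word-final cluster /lh/, so it deletes. → [jivekogoisoel].
/ulnaliinefpedoatj/: /j/ is the second consonant of a word-final cluster /tj/, so it deletes. → [ulnaliinefpedoat].
/fimuefilagemkuejl/: /l/ is the second consonant of a word-final cluster /jl/, so it deletes. → [fimuefilagemkuej].

jivekogoisoel, ulnaliinefpedoat, fimuefilagemkuej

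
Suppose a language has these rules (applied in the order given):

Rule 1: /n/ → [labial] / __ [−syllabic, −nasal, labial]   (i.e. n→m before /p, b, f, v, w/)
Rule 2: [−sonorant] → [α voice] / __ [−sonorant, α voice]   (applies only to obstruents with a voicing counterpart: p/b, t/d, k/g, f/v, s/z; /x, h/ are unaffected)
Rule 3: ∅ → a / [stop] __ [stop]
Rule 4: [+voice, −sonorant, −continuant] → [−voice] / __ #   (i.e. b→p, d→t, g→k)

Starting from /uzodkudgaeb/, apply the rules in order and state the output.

uzotakudagaep

Rule 1 (nasal place assimilation): no segment meets the environment; /uzodkudgaeb/ is unchanged.
Rule 2 (regressive voicing assimilation): /d/ precedes the voiceless obstruent /k/, so it devoices to [t] by assimilation. /uzodkudgaeb/ → uzotkudgaeb.
Rule 3 (stop-cluster a-epenthesis): /t/ and /k/ form a stop–stop cluster, so [a] is inserted between them. /d/ and /g/ form a stop–stop cluster, so [a] is inserted between them. /uzotkudgaeb/ → uzotakudagaeb.
Rule 4 (final devoicing): /b/ is a voiced stop in word-final position, so it devoices to [p]. /uzotakudagaeb/ → uzotakudagaep.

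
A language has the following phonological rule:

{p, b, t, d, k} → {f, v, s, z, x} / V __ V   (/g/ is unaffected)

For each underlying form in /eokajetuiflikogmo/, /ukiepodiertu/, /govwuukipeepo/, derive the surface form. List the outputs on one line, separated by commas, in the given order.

eoxajesuiflixogmo, uxiefoziertu, govwuuxifeefo

/eokajetuiflikogmo/: /k/ is a stop between vowels /o/ and /a/, so it spirantizes to the fricative [x]. /t/ is a stop between vowels /e/ and /u/, so it spirantizes to the fricative [s]. /k/ is a stop between vowels /i/ and /o/, so it spirantizes to the fricative [x]. → [eoxajesuiflixogmo].
/ukiepodiertu/: /k/ is a stop between vowels /u/ and /i/, so it spirantizes to the fricative [x]. /p/ is a stop between vowels /e/ and /o/, so it spirantizes to the fricative [f]. /d/ is a stop between vowels /o/ and /i/, so it spirantizes to the fricative [z]. → [uxiefoziertu].
/govwuukipeepo/: /k/ is a stop between vowels /u/ and /i/, so it spirantizes to the fricative [x]. /p/ is a stop between vowels /i/ and /e/, so it spirantizes to the fricative [f]. /p/ is a stop between vowels /e/ and /o/, so it spirantizes to the fricative [f]. → [govwuuxifeefo].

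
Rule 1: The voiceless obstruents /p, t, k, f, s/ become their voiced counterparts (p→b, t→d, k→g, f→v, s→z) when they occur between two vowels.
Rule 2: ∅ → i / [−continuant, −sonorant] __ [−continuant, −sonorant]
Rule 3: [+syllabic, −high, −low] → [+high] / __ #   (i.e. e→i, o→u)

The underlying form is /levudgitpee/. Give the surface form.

Rule 1 (intervocalic voicing): no segment meets the environment; /levudgitpee/ is unchanged.
Rule 2 (stop-cluster i-epenthesis): /d/ and /g/ form a stop–stop cluster, so [i] is inserted between them. /t/ and /p/ form a stop–stop cluster, so [i] is inserted between them. /levudgitpee/ → levudigitipee.
Rule 3 (final vowel raising): /e/ is a mid vowel in word-final position, so it raises to [i]. /levudigitipee/ → levudigitipei.

levudigitipei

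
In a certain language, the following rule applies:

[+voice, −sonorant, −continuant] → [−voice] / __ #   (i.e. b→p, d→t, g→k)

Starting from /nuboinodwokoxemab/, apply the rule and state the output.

Scanning /nuboinodwokoxemab/: /b/ at position 3 is not in the conditioning environment; /d/ at position 8 is not in the conditioning environment; /b/ is a voiced stop in word-final position, so it devoices to [p].
Result: [nuboinodwokoxemap].

nuboinodwokoxemap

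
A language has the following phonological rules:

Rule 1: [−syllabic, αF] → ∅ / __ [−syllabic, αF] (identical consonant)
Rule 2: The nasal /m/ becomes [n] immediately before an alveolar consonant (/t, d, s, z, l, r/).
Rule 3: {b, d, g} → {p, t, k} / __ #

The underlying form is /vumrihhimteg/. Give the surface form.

Rule 1 (degemination): /hh/ is a geminate; the first /h/ deletes. /vumrihhimteg/ → vumrihimteg.
Rule 2 (nasal place assimilation): /m/ precedes the alveolar consonant /r/, so it assimilates in place to [n]. /m/ precedes the alveolar consonant /t/, so it assimilates in place to [n]. /vumrihimteg/ → vunrihinteg.
Rule 3 (final devoicing): /g/ is a voiced stop in word-final position, so it devoices to [k]. /vunrihinteg/ → vunrihintek.

vunrihintek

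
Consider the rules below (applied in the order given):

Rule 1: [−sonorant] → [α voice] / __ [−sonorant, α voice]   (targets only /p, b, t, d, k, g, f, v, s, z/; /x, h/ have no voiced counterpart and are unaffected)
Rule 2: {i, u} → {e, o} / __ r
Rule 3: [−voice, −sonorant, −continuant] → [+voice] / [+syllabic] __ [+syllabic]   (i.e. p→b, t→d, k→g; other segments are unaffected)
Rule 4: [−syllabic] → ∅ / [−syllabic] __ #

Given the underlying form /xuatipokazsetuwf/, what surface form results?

Rule 1 (regressive voicing assimilation): /z/ precedes the voiceless obstruent /s/, so it devoices to [s] by assimilation. /xuatipokazsetuwf/ → xuatipokassetuwf.
Rule 2 (pre-rhotic lowering): no segment meets the environment; /xuatipokassetuwf/ is unchanged.
Rule 3 (intervocalic voicing): /t/ is a voiceless stop between vowels /a/ and /i/, so it voices to [d]. /p/ is a voiceless stop between vowels /i/ and /o/, so it voices to [b]. /k/ is a voiceless stop between vowels /o/ and /a/, so it voices to [g]. /t/ is a voiceless stop between vowels /e/ and /u/, so it voices to [d]. /xuatipokassetuwf/ → xuadibogasseduwf.
Rule 4 (final cluster simplification): /f/ is the second consonant of a word-final cluster /wf/, so it deletes. /xuadibogasseduwf/ → xuadibogasseduw.

xuadibogasseduw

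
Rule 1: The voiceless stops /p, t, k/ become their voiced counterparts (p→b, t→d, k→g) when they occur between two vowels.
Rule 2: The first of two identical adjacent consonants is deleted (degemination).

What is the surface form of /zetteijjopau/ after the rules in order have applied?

Rule 1 (intervocalic voicing): /p/ is a voiceless stop between vowels /o/ and /a/, so it voices to [b]. /zetteijjopau/ → zetteijjobau.
Rule 2 (degemination): /tt/ is a geminate; the first /t/ deletes. /jj/ is a geminate; the first /j/ deletes. /zetteijjobau/ → zeteijobau.

zeteijobau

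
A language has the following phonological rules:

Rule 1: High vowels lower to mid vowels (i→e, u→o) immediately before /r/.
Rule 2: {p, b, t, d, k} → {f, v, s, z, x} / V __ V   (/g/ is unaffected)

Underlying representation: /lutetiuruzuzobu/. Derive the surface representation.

lusesioruzuzovu

Rule 1 (pre-rhotic lowering): /u/ is a high vowel immediately before /r/, so it lowers to [o]. /lutetiuruzuzobu/ → lutetioruzuzobu.
Rule 2 (intervocalic spirantization): /t/ is a stop between vowels /u/ and /e/, so it spirantizes to the fricative [s]. /t/ is a stop between vowels /e/ and /i/, so it spirantizes to the fricative [s]. /b/ is a stop between vowels /o/ and /u/, so it spirantizes to the fricative [v]. /lutetioruzuzobu/ → lusesioruzuzovu.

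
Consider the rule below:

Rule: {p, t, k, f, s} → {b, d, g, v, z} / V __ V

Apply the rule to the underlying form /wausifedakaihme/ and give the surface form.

/s/ is a voiceless obstruent between vowels /u/ and /i/, so it voices to [z].
/f/ is a voiceless obstruent between vowels /i/ and /e/, so it voices to [v].
/k/ is a voiceless obstruent between vowels /a/ and /a/, so it voices to [g].
Surface form: [wauzivedagaihme].

wauzivedagaihme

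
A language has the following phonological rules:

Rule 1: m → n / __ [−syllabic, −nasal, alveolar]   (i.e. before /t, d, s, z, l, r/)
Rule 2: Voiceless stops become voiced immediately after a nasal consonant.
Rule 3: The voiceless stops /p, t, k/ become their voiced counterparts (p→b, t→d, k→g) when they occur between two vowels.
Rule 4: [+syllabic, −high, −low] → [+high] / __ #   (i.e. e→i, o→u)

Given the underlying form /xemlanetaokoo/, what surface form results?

Rule 1 (nasal place assimilation): /m/ precedes the alveolar consonant /l/, so it assimilates in place to [n]. /xemlanetaokoo/ → xenlanetaokoo.
Rule 2 (post-nasal voicing): no segment meets the environment; /xenlanetaokoo/ is unchanged.
Rule 3 (intervocalic voicing): /t/ is a voiceless stop between vowels /e/ and /a/, so it voices to [d]. /k/ is a voiceless stop between vowels /o/ and /o/, so it voices to [g]. /xenlanetaokoo/ → xenlanedaogoo.
Rule 4 (final vowel raising): /o/ is a mid vowel in word-final position, so it raises to [u]. /xenlanedaogoo/ → xenlanedaogou.

xenlanedaogou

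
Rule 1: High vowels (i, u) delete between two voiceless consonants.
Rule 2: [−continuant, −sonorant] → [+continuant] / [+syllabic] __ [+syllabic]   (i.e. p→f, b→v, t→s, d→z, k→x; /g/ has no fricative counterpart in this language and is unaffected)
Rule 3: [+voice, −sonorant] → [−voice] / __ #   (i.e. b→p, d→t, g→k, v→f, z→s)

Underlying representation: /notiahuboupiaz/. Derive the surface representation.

Rule 1 (high vowel syncope): no segment meets the environment; /notiahuboupiaz/ is unchanged.
Rule 2 (intervocalic spirantization): /t/ is a stop between vowels /o/ and /i/, so it spirantizes to the fricative [s]. /b/ is a stop between vowels /u/ and /o/, so it spirantizes to the fricative [v]. /p/ is a stop between vowels /u/ and /i/, so it spirantizes to the fricative [f]. /notiahuboupiaz/ → nosiahuvoufiaz.
Rule 3 (final devoicing): /z/ is a voiced obstruent in word-final position, so it devoices to [s]. /nosiahuvoufiaz/ → nosiahuvoufias.

nosiahuvoufias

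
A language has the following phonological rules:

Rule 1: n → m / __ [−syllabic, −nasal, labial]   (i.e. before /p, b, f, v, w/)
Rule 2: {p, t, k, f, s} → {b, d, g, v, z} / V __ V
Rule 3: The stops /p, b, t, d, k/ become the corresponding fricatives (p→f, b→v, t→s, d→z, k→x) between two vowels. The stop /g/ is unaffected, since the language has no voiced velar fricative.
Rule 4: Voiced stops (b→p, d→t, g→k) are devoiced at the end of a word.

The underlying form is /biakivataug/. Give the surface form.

Rule 1 (nasal place assimilation): no segment meets the environment; /biakivataug/ is unchanged.
Rule 2 (intervocalic voicing): /k/ is a voiceless obstruent between vowels /a/ and /i/, so it voices to [g]. /t/ is a voiceless obstruent between vowels /a/ and /a/, so it voices to [d]. /biakivataug/ → biagivadaug.
Rule 3 (intervocalic spirantization): /d/ is a stop between vowels /a/ and /a/, so it spirantizes to the fricative [z]. /biagivadaug/ → biagivazaug.
Rule 4 (final devoicing): /g/ is a voiced stop in word-final position, so it devoices to [k]. /biagivazaug/ → biagivazauk.

biagivazauk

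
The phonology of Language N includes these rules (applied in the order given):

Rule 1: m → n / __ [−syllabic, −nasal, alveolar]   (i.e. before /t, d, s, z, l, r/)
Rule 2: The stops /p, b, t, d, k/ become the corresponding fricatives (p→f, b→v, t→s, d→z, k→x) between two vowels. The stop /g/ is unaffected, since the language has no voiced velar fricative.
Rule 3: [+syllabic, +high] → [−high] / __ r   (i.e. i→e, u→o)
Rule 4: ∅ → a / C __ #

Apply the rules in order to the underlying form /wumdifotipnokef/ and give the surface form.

wundifosipnoxefa

Rule 1 (nasal place assimilation): /m/ precedes the alveolar consonant /d/, so it assimilates in place to [n]. /wumdifotipnokef/ → wundifotipnokef.
Rule 2 (intervocalic spirantization): /t/ is a stop between vowels /o/ and /i/, so it spirantizes to the fricative [s]. /k/ is a stop between vowels /o/ and /e/, so it spirantizes to the fricative [x]. /wundifotipnokef/ → wundifosipnoxef.
Rule 3 (pre-rhotic lowering): no segment meets the environment; /wundifosipnoxef/ is unchanged.
Rule 4 (final a-epenthesis): the form ends in the consonant /f/, so [a] is inserted word-finally. /wundifosipnoxef/ → wundifosipnoxefa.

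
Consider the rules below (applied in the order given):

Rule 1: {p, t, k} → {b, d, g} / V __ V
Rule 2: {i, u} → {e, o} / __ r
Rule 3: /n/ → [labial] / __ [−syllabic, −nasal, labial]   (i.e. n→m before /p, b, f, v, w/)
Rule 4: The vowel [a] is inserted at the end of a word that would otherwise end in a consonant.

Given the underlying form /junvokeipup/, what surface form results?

Rule 1 (intervocalic voicing): /k/ is a voiceless stop between vowels /o/ and /e/, so it voices to [g]. /p/ is a voiceless stop between vowels /i/ and /u/, so it voices to [b]. /junvokeipup/ → junvogeibup.
Rule 2 (pre-rhotic lowering): no segment meets the environment; /junvogeibup/ is unchanged.
Rule 3 (nasal place assimilation): /n/ precedes the labial consonant /v/, so it assimilates in place to [m]. /junvogeibup/ → jumvogeibup.
Rule 4 (final a-epenthesis): the form ends in the consonant /p/, so [a] is inserted word-finally. /jumvogeibup/ → jumvogeibupa.

jumvogeibupa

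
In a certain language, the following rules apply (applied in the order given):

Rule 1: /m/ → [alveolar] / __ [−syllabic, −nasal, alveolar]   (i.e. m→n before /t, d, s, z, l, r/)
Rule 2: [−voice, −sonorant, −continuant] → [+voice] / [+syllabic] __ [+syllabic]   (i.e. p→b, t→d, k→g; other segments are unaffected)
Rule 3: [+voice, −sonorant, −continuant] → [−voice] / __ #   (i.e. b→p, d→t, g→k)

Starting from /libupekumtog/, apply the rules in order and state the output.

Rule 1 (nasal place assimilation): /m/ precedes the alveolar consonant /t/, so it assimilates in place to [n]. /libupekumtog/ → libupekuntog.
Rule 2 (intervocalic voicing): /p/ is a voiceless stop between vowels /u/ and /e/, so it voices to [b]. /k/ is a voiceless stop between vowels /e/ and /u/, so it voices to [g]. /libupekuntog/ → libubeguntog.
Rule 3 (final devoicing): /g/ is a voiced stop in word-final position, so it devoices to [k]. /libubeguntog/ → libubeguntok.

libubeguntok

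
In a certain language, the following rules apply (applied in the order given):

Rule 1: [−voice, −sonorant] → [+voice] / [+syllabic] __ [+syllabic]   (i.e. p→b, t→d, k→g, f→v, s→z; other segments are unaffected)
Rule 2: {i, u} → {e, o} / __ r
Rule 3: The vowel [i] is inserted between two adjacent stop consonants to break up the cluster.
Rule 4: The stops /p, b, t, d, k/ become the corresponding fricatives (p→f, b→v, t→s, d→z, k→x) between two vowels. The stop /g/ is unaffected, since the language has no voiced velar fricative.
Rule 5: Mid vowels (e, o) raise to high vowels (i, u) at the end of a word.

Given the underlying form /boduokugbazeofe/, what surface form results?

bozuogugivazeovi

Rule 1 (intervocalic voicing): /k/ is a voiceless obstruent between vowels /o/ and /u/, so it voices to [g]. /f/ is a voiceless obstruent between vowels /o/ and /e/, so it voices to [v]. /boduokugbazeofe/ → boduogugbazeove.
Rule 2 (pre-rhotic lowering): no segment meets the environment; /boduogugbazeove/ is unchanged.
Rule 3 (stop-cluster i-epenthesis): /g/ and /b/ form a stop–stop cluster, so [i] is inserted between them. /boduogugbazeove/ → boduogugibazeove.
Rule 4 (intervocalic spirantization): /d/ is a stop between vowels /o/ and /u/, so it spirantizes to the fricative [z]. /b/ is a stop between vowels /i/ and /a/, so it spirantizes to the fricative [v]. /boduogugibazeove/ → bozuogugivazeove.
Rule 5 (final vowel raising): /e/ is a mid vowel in word-final position, so it raises to [i]. /bozuogugivazeove/ → bozuogugivazeovi.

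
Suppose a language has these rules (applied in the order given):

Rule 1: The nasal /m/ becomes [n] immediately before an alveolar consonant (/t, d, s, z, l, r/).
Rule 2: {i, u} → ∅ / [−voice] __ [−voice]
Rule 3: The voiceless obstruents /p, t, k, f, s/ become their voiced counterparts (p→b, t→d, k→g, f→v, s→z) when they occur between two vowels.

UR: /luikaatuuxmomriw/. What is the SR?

Rule 1 (nasal place assimilation): /m/ precedes the alveolar consonant /r/, so it assimilates in place to [n]. /luikaatuuxmomriw/ → luikaatuuxmonriw.
Rule 2 (high vowel syncope): no segment meets the environment; /luikaatuuxmonriw/ is unchanged.
Rule 3 (intervocalic voicing): /k/ is a voiceless obstruent between vowels /i/ and /a/, so it voices to [g]. /t/ is a voiceless obstruent between vowels /a/ and /u/, so it voices to [d]. /luikaatuuxmonriw/ → luigaaduuxmonriw.

luigaaduuxmonriw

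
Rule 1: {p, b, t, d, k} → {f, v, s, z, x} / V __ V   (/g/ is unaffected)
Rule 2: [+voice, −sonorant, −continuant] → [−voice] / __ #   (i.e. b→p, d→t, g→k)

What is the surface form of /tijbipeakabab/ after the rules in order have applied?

tijbifeaxavap

Rule 1 (intervocalic spirantization): /p/ is a stop between vowels /i/ and /e/, so it spirantizes to the fricative [f]. /k/ is a stop between vowels /a/ and /a/, so it spirantizes to the fricative [x]. /b/ is a stop between vowels /a/ and /a/, so it spirantizes to the fricative [v]. /tijbipeakabab/ → tijbifeaxavab.
Rule 2 (final devoicing): /b/ is a voiced stop in word-final position, so it devoices to [p]. /tijbifeaxavab/ → tijbifeaxavap.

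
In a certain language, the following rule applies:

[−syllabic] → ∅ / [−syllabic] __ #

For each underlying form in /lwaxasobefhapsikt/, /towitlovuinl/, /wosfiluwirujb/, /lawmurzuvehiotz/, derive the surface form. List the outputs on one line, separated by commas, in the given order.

/lwaxasobefhapsikt/: /t/ is the second consonant of a word-final cluster /kt/, so it deletes. → [lwaxasobefhapsik].
/towitlovuinl/: /l/ is the second consonant of a word-final cluster /nl/, so it deletes. → [towitlovuin].
/wosfiluwirujb/: /b/ is the second consonant of a word-final cluster /jb/, so it deletes. → [wosfiluwiruj].
/lawmurzuvehiotz/: /z/ is the second consonant of a word-final cluster /tz/, so it deletes. → [lawmurzuvehiot].

lwaxasobefhapsik, towitlovuin, wosfiluwiruj, lawmurzuvehiot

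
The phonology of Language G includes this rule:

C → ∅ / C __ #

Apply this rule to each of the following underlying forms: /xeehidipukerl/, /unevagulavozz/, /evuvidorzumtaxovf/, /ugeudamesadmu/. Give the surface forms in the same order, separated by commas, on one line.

/xeehidipukerl/: /l/ is the second consonant of a word-final cluster /rl/, so it deletes. → [xeehidipuker].
/unevagulavozz/: /z/ is the second consonant of a word-final cluster /zz/, so it deletes. → [unevagulavoz].
/evuvidorzumtaxovf/: /f/ is the second consonant of a word-final cluster /vf/, so it deletes. → [evuvidorzumtaxov].
/ugeudamesadmu/: the rule's environment is not met; surfaces unchanged as [ugeudamesadmu].

xeehidipuker, unevagulavoz, evuvidorzumtaxov, ugeudamesadmu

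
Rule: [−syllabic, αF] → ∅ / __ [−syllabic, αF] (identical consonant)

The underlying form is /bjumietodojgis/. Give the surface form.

bjumietodojgis

No segment of /bjumietodojgis/ meets the structural description of the rule, so the form surfaces unchanged.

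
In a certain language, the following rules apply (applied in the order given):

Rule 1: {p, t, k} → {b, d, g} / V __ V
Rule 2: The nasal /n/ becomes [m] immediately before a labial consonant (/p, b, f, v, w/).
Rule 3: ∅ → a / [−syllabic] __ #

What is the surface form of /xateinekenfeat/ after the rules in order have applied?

xadeinegemfeata

Rule 1 (intervocalic voicing): /t/ is a voiceless stop between vowels /a/ and /e/, so it voices to [d]. /k/ is a voiceless stop between vowels /e/ and /e/, so it voices to [g]. /xateinekenfeat/ → xadeinegenfeat.
Rule 2 (nasal place assimilation): /n/ precedes the labial consonant /f/, so it assimilates in place to [m]. /xadeinegenfeat/ → xadeinegemfeat.
Rule 3 (final a-epenthesis): the form ends in the consonant /t/, so [a] is inserted word-finally. /xadeinegemfeat/ → xadeinegemfeata.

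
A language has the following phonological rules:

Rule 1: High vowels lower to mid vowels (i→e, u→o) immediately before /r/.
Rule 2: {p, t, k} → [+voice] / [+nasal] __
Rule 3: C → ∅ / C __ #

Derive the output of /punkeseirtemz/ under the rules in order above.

Rule 1 (pre-rhotic lowering): /i/ is a high vowel immediately before /r/, so it lowers to [e]. /punkeseirtemz/ → punkeseertemz.
Rule 2 (post-nasal voicing): /k/ is a voiceless stop immediately after the nasal /n/, so it voices to [g]. /punkeseertemz/ → pungeseertemz.
Rule 3 (final cluster simplification): /z/ is the second consonant of a word-final cluster /mz/, so it deletes. /pungeseertemz/ → pungeseertem.

pungeseertem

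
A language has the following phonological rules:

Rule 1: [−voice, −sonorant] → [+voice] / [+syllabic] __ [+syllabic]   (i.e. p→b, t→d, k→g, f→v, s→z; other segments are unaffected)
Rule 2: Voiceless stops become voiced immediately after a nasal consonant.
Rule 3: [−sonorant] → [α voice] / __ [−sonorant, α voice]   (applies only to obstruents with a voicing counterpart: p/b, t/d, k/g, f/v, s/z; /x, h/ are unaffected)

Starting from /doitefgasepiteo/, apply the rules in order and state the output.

Rule 1 (intervocalic voicing): /t/ is a voiceless obstruent between vowels /i/ and /e/, so it voices to [d]. /s/ is a voiceless obstruent between vowels /a/ and /e/, so it voices to [z]. /p/ is a voiceless obstruent between vowels /e/ and /i/, so it voices to [b]. /t/ is a voiceless obstruent between vowels /i/ and /e/, so it voices to [d]. /doitefgasepiteo/ → doidefgazebideo.
Rule 2 (post-nasal voicing): no segment meets the environment; /doidefgazebideo/ is unchanged.
Rule 3 (regressive voicing assimilation): /f/ precedes the voiced obstruent /g/, so it voices to [v] by assimilation. /doidefgazebideo/ → doidevgazebideo.

doidevgazebideo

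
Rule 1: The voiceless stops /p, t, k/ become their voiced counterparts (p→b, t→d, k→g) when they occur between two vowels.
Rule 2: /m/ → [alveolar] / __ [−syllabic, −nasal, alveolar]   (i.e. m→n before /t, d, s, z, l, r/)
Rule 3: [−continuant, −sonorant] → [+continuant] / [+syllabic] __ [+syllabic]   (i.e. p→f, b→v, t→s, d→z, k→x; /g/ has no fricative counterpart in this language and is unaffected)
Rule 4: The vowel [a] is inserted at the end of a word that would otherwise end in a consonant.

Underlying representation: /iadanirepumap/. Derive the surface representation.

iazanirevumapa

Rule 1 (intervocalic voicing): /p/ is a voiceless stop between vowels /e/ and /u/, so it voices to [b]. /iadanirepumap/ → iadanirebumap.
Rule 2 (nasal place assimilation): no segment meets the environment; /iadanirebumap/ is unchanged.
Rule 3 (intervocalic spirantization): /d/ is a stop between vowels /a/ and /a/, so it spirantizes to the fricative [z]. /b/ is a stop between vowels /e/ and /u/, so it spirantizes to the fricative [v]. /iadanirebumap/ → iazanirevumap.
Rule 4 (final a-epenthesis): the form ends in the consonant /p/, so [a] is inserted word-finally. /iazanirevumap/ → iazanirevumapa.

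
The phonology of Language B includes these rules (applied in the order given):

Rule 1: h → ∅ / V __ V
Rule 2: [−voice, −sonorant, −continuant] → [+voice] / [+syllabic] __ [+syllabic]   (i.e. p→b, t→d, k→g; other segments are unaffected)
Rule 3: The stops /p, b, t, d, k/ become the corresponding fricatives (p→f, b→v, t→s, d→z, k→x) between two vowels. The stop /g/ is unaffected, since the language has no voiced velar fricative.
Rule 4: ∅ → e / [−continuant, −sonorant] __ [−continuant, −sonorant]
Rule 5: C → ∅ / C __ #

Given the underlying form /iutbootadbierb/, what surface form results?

iuteboozadebier

Rule 1 (intervocalic h-deletion): no segment meets the environment; /iutbootadbierb/ is unchanged.
Rule 2 (intervocalic voicing): /t/ is a voiceless stop between vowels /o/ and /a/, so it voices to [d]. /iutbootadbierb/ → iutboodadbierb.
Rule 3 (intervocalic spirantization): /d/ is a stop between vowels /o/ and /a/, so it spirantizes to the fricative [z]. /iutboodadbierb/ → iutboozadbierb.
Rule 4 (stop-cluster e-epenthesis): /t/ and /b/ form a stop–stop cluster, so [e] is inserted between them. /d/ and /b/ form a stop–stop cluster, so [e] is inserted between them. /iutboozadbierb/ → iuteboozadebierb.
Rule 5 (final cluster simplification): /b/ is the second consonant of a word-final cluster /rb/, so it deletes. /iuteboozadebierb/ → iuteboozadebier.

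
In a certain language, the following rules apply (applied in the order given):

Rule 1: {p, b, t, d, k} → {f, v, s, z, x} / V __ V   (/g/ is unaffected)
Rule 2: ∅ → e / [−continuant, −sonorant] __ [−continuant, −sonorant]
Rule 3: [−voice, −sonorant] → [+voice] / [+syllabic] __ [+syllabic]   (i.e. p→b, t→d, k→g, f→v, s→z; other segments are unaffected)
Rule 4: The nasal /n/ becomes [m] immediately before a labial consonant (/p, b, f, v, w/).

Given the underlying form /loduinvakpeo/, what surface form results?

lozuimvagebeo

Rule 1 (intervocalic spirantization): /d/ is a stop between vowels /o/ and /u/, so it spirantizes to the fricative [z]. /loduinvakpeo/ → lozuinvakpeo.
Rule 2 (stop-cluster e-epenthesis): /k/ and /p/ form a stop–stop cluster, so [e] is inserted between them. /lozuinvakpeo/ → lozuinvakepeo.
Rule 3 (intervocalic voicing): /k/ is a voiceless obstruent between vowels /a/ and /e/, so it voices to [g]. /p/ is a voiceless obstruent between vowels /e/ and /e/, so it voices to [b]. /lozuinvakepeo/ → lozuinvagebeo.
Rule 4 (nasal place assimilation): /n/ precedes the labial consonant /v/, so it assimilates in place to [m]. /lozuinvagebeo/ → lozuimvagebeo.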